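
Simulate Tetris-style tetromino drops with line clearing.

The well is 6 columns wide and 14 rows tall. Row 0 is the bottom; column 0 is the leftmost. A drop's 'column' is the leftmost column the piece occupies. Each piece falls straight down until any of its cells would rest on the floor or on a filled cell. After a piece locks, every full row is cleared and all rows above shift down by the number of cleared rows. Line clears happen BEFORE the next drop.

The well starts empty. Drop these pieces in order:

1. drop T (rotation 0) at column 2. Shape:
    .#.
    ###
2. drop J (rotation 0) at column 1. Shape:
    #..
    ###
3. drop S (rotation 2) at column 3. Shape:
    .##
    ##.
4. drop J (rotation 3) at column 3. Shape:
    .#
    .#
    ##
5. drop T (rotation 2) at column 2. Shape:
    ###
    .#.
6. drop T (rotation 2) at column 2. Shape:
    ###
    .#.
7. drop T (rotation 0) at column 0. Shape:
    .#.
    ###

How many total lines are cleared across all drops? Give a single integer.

Drop 1: T rot0 at col 2 lands with bottom-row=0; cleared 0 line(s) (total 0); column heights now [0 0 1 2 1 0], max=2
Drop 2: J rot0 at col 1 lands with bottom-row=2; cleared 0 line(s) (total 0); column heights now [0 4 3 3 1 0], max=4
Drop 3: S rot2 at col 3 lands with bottom-row=3; cleared 0 line(s) (total 0); column heights now [0 4 3 4 5 5], max=5
Drop 4: J rot3 at col 3 lands with bottom-row=5; cleared 0 line(s) (total 0); column heights now [0 4 3 6 8 5], max=8
Drop 5: T rot2 at col 2 lands with bottom-row=7; cleared 0 line(s) (total 0); column heights now [0 4 9 9 9 5], max=9
Drop 6: T rot2 at col 2 lands with bottom-row=9; cleared 0 line(s) (total 0); column heights now [0 4 11 11 11 5], max=11
Drop 7: T rot0 at col 0 lands with bottom-row=11; cleared 0 line(s) (total 0); column heights now [12 13 12 11 11 5], max=13

Answer: 0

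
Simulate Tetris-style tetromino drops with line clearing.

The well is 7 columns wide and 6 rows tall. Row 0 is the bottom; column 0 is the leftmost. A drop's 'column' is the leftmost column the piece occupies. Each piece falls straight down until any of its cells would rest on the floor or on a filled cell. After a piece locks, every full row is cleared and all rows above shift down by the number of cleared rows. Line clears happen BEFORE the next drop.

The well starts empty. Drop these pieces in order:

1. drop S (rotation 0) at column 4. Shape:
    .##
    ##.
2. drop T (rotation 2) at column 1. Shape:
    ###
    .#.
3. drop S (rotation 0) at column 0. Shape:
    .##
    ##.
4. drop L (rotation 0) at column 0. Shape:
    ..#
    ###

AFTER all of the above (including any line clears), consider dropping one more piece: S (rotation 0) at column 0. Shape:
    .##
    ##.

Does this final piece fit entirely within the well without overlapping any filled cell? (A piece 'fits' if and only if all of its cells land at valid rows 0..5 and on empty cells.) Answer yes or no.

Drop 1: S rot0 at col 4 lands with bottom-row=0; cleared 0 line(s) (total 0); column heights now [0 0 0 0 1 2 2], max=2
Drop 2: T rot2 at col 1 lands with bottom-row=0; cleared 0 line(s) (total 0); column heights now [0 2 2 2 1 2 2], max=2
Drop 3: S rot0 at col 0 lands with bottom-row=2; cleared 0 line(s) (total 0); column heights now [3 4 4 2 1 2 2], max=4
Drop 4: L rot0 at col 0 lands with bottom-row=4; cleared 0 line(s) (total 0); column heights now [5 5 6 2 1 2 2], max=6
Test piece S rot0 at col 0 (width 3): heights before test = [5 5 6 2 1 2 2]; fits = False

Answer: no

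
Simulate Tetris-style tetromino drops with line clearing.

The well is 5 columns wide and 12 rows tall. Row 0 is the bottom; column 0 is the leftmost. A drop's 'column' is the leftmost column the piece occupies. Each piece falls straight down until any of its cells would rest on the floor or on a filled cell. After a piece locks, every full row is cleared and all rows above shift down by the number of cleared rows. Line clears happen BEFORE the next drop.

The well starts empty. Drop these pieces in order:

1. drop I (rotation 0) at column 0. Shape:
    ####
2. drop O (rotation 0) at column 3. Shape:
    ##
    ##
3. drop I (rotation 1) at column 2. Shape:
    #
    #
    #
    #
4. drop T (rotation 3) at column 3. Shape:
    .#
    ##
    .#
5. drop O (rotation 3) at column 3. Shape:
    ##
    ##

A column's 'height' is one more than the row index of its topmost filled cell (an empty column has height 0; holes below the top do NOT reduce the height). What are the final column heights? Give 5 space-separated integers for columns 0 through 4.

Answer: 1 1 5 8 8

Derivation:
Drop 1: I rot0 at col 0 lands with bottom-row=0; cleared 0 line(s) (total 0); column heights now [1 1 1 1 0], max=1
Drop 2: O rot0 at col 3 lands with bottom-row=1; cleared 0 line(s) (total 0); column heights now [1 1 1 3 3], max=3
Drop 3: I rot1 at col 2 lands with bottom-row=1; cleared 0 line(s) (total 0); column heights now [1 1 5 3 3], max=5
Drop 4: T rot3 at col 3 lands with bottom-row=3; cleared 0 line(s) (total 0); column heights now [1 1 5 5 6], max=6
Drop 5: O rot3 at col 3 lands with bottom-row=6; cleared 0 line(s) (total 0); column heights now [1 1 5 8 8], max=8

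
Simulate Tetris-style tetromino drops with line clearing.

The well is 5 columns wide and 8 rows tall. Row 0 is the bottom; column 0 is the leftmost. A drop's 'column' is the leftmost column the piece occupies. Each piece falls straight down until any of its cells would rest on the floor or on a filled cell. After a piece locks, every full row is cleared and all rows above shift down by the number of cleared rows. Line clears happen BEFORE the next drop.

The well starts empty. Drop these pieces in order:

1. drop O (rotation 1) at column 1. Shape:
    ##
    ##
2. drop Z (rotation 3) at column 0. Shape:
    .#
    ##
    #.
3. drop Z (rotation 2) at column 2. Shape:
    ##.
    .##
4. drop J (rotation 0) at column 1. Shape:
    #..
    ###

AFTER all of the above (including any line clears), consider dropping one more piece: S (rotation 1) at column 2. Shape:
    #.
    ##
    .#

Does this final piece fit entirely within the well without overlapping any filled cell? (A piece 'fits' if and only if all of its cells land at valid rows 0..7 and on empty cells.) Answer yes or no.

Answer: yes

Derivation:
Drop 1: O rot1 at col 1 lands with bottom-row=0; cleared 0 line(s) (total 0); column heights now [0 2 2 0 0], max=2
Drop 2: Z rot3 at col 0 lands with bottom-row=1; cleared 0 line(s) (total 0); column heights now [3 4 2 0 0], max=4
Drop 3: Z rot2 at col 2 lands with bottom-row=1; cleared 1 line(s) (total 1); column heights now [2 3 2 2 0], max=3
Drop 4: J rot0 at col 1 lands with bottom-row=3; cleared 0 line(s) (total 1); column heights now [2 5 4 4 0], max=5
Test piece S rot1 at col 2 (width 2): heights before test = [2 5 4 4 0]; fits = True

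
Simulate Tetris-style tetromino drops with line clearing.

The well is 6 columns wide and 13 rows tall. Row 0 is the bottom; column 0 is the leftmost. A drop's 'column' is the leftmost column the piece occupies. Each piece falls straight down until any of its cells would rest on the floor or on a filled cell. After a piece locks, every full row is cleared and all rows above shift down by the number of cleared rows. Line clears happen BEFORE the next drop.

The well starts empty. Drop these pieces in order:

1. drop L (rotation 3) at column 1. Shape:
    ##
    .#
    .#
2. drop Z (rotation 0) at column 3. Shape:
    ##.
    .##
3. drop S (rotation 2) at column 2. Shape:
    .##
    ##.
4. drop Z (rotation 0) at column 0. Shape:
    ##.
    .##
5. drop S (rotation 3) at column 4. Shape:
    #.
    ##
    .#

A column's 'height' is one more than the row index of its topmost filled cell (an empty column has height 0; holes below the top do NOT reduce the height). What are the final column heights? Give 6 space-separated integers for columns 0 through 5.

Drop 1: L rot3 at col 1 lands with bottom-row=0; cleared 0 line(s) (total 0); column heights now [0 3 3 0 0 0], max=3
Drop 2: Z rot0 at col 3 lands with bottom-row=0; cleared 0 line(s) (total 0); column heights now [0 3 3 2 2 1], max=3
Drop 3: S rot2 at col 2 lands with bottom-row=3; cleared 0 line(s) (total 0); column heights now [0 3 4 5 5 1], max=5
Drop 4: Z rot0 at col 0 lands with bottom-row=4; cleared 0 line(s) (total 0); column heights now [6 6 5 5 5 1], max=6
Drop 5: S rot3 at col 4 lands with bottom-row=4; cleared 0 line(s) (total 0); column heights now [6 6 5 5 7 6], max=7

Answer: 6 6 5 5 7 6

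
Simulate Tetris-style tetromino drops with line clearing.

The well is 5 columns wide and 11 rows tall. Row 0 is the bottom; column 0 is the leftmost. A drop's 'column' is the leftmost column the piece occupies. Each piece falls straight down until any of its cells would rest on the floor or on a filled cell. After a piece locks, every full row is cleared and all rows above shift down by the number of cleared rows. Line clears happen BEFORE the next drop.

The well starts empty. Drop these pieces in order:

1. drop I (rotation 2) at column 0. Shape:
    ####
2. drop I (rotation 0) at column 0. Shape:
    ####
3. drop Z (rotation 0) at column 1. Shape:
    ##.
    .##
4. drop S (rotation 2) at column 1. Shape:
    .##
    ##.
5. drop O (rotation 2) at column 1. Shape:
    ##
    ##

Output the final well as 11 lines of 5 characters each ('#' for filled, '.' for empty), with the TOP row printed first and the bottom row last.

Drop 1: I rot2 at col 0 lands with bottom-row=0; cleared 0 line(s) (total 0); column heights now [1 1 1 1 0], max=1
Drop 2: I rot0 at col 0 lands with bottom-row=1; cleared 0 line(s) (total 0); column heights now [2 2 2 2 0], max=2
Drop 3: Z rot0 at col 1 lands with bottom-row=2; cleared 0 line(s) (total 0); column heights now [2 4 4 3 0], max=4
Drop 4: S rot2 at col 1 lands with bottom-row=4; cleared 0 line(s) (total 0); column heights now [2 5 6 6 0], max=6
Drop 5: O rot2 at col 1 lands with bottom-row=6; cleared 0 line(s) (total 0); column heights now [2 8 8 6 0], max=8

Answer: .....
.....
.....
.##..
.##..
..##.
.##..
.##..
..##.
####.
####.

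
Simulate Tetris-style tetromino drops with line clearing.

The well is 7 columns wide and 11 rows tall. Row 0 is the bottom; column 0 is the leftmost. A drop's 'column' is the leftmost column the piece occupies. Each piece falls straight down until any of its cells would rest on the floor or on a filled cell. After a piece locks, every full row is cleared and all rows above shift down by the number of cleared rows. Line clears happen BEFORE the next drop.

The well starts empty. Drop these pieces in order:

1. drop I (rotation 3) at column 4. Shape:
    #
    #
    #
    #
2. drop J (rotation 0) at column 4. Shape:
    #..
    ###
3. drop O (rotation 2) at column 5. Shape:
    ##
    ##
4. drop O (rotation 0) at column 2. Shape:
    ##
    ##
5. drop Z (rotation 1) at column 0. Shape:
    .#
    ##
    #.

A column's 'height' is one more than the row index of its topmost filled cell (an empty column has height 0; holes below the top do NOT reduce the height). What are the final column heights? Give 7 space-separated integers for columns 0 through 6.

Answer: 2 3 2 2 6 7 7

Derivation:
Drop 1: I rot3 at col 4 lands with bottom-row=0; cleared 0 line(s) (total 0); column heights now [0 0 0 0 4 0 0], max=4
Drop 2: J rot0 at col 4 lands with bottom-row=4; cleared 0 line(s) (total 0); column heights now [0 0 0 0 6 5 5], max=6
Drop 3: O rot2 at col 5 lands with bottom-row=5; cleared 0 line(s) (total 0); column heights now [0 0 0 0 6 7 7], max=7
Drop 4: O rot0 at col 2 lands with bottom-row=0; cleared 0 line(s) (total 0); column heights now [0 0 2 2 6 7 7], max=7
Drop 5: Z rot1 at col 0 lands with bottom-row=0; cleared 0 line(s) (total 0); column heights now [2 3 2 2 6 7 7], max=7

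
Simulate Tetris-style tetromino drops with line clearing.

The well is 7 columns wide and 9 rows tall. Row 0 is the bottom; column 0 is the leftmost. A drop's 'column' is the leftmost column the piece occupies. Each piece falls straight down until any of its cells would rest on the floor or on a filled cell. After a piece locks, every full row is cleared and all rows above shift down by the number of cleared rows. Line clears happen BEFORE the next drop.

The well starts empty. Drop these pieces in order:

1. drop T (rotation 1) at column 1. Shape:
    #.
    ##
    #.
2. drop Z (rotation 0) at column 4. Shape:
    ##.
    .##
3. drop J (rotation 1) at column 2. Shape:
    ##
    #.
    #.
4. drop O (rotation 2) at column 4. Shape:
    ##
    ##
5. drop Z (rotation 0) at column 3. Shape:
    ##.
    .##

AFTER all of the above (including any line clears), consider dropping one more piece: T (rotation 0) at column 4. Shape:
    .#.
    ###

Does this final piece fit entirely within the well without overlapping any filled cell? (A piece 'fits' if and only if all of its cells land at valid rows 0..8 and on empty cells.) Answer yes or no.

Drop 1: T rot1 at col 1 lands with bottom-row=0; cleared 0 line(s) (total 0); column heights now [0 3 2 0 0 0 0], max=3
Drop 2: Z rot0 at col 4 lands with bottom-row=0; cleared 0 line(s) (total 0); column heights now [0 3 2 0 2 2 1], max=3
Drop 3: J rot1 at col 2 lands with bottom-row=2; cleared 0 line(s) (total 0); column heights now [0 3 5 5 2 2 1], max=5
Drop 4: O rot2 at col 4 lands with bottom-row=2; cleared 0 line(s) (total 0); column heights now [0 3 5 5 4 4 1], max=5
Drop 5: Z rot0 at col 3 lands with bottom-row=4; cleared 0 line(s) (total 0); column heights now [0 3 5 6 6 5 1], max=6
Test piece T rot0 at col 4 (width 3): heights before test = [0 3 5 6 6 5 1]; fits = True

Answer: yes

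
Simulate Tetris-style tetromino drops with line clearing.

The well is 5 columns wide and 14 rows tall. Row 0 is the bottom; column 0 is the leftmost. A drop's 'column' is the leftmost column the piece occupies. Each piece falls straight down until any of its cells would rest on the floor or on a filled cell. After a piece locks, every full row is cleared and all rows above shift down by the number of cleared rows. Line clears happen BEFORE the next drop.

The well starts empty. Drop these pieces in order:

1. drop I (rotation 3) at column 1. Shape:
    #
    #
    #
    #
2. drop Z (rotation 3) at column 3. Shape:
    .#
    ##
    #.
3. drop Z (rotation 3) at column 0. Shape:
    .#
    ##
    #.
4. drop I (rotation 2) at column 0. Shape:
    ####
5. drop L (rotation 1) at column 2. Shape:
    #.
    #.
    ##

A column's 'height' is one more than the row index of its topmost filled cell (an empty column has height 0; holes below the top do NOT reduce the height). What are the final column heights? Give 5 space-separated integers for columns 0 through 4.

Answer: 7 7 10 8 3

Derivation:
Drop 1: I rot3 at col 1 lands with bottom-row=0; cleared 0 line(s) (total 0); column heights now [0 4 0 0 0], max=4
Drop 2: Z rot3 at col 3 lands with bottom-row=0; cleared 0 line(s) (total 0); column heights now [0 4 0 2 3], max=4
Drop 3: Z rot3 at col 0 lands with bottom-row=3; cleared 0 line(s) (total 0); column heights now [5 6 0 2 3], max=6
Drop 4: I rot2 at col 0 lands with bottom-row=6; cleared 0 line(s) (total 0); column heights now [7 7 7 7 3], max=7
Drop 5: L rot1 at col 2 lands with bottom-row=7; cleared 0 line(s) (total 0); column heights now [7 7 10 8 3], max=10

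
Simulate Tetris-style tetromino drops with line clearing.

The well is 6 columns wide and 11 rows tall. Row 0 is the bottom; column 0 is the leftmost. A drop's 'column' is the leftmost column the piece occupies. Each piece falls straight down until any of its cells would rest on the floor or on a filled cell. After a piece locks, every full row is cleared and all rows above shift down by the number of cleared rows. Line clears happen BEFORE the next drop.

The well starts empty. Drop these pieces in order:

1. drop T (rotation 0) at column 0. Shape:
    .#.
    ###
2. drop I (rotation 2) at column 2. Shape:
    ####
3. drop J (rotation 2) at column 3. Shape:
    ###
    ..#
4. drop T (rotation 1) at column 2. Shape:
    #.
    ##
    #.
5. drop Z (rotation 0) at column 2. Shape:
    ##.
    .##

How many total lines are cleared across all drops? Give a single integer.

Drop 1: T rot0 at col 0 lands with bottom-row=0; cleared 0 line(s) (total 0); column heights now [1 2 1 0 0 0], max=2
Drop 2: I rot2 at col 2 lands with bottom-row=1; cleared 0 line(s) (total 0); column heights now [1 2 2 2 2 2], max=2
Drop 3: J rot2 at col 3 lands with bottom-row=2; cleared 0 line(s) (total 0); column heights now [1 2 2 4 4 4], max=4
Drop 4: T rot1 at col 2 lands with bottom-row=3; cleared 0 line(s) (total 0); column heights now [1 2 6 5 4 4], max=6
Drop 5: Z rot0 at col 2 lands with bottom-row=5; cleared 0 line(s) (total 0); column heights now [1 2 7 7 6 4], max=7

Answer: 0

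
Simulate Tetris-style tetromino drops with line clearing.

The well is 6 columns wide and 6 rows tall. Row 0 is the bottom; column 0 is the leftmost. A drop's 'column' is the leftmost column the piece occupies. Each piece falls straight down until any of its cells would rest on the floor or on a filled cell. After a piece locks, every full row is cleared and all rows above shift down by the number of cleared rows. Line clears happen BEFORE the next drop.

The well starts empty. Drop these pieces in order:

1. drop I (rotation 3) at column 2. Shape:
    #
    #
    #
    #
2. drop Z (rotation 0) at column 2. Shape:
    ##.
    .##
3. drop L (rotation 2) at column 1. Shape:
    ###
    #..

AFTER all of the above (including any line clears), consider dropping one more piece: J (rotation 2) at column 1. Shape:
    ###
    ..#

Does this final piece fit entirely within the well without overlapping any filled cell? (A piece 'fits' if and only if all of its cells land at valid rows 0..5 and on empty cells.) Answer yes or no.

Answer: no

Derivation:
Drop 1: I rot3 at col 2 lands with bottom-row=0; cleared 0 line(s) (total 0); column heights now [0 0 4 0 0 0], max=4
Drop 2: Z rot0 at col 2 lands with bottom-row=3; cleared 0 line(s) (total 0); column heights now [0 0 5 5 4 0], max=5
Drop 3: L rot2 at col 1 lands with bottom-row=4; cleared 0 line(s) (total 0); column heights now [0 6 6 6 4 0], max=6
Test piece J rot2 at col 1 (width 3): heights before test = [0 6 6 6 4 0]; fits = False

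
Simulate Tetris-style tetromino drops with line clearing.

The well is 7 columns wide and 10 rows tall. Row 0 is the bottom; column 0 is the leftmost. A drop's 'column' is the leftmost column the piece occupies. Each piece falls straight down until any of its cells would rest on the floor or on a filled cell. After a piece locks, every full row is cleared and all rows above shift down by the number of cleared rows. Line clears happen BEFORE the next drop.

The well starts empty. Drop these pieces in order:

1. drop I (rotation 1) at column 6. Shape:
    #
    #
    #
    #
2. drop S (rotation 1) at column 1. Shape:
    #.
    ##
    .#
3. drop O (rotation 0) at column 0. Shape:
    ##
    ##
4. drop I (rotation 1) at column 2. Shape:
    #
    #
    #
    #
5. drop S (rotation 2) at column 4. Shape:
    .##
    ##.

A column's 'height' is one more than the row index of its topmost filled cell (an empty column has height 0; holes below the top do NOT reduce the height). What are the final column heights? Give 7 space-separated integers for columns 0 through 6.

Answer: 5 5 6 0 4 5 5

Derivation:
Drop 1: I rot1 at col 6 lands with bottom-row=0; cleared 0 line(s) (total 0); column heights now [0 0 0 0 0 0 4], max=4
Drop 2: S rot1 at col 1 lands with bottom-row=0; cleared 0 line(s) (total 0); column heights now [0 3 2 0 0 0 4], max=4
Drop 3: O rot0 at col 0 lands with bottom-row=3; cleared 0 line(s) (total 0); column heights now [5 5 2 0 0 0 4], max=5
Drop 4: I rot1 at col 2 lands with bottom-row=2; cleared 0 line(s) (total 0); column heights now [5 5 6 0 0 0 4], max=6
Drop 5: S rot2 at col 4 lands with bottom-row=3; cleared 0 line(s) (total 0); column heights now [5 5 6 0 4 5 5], max=6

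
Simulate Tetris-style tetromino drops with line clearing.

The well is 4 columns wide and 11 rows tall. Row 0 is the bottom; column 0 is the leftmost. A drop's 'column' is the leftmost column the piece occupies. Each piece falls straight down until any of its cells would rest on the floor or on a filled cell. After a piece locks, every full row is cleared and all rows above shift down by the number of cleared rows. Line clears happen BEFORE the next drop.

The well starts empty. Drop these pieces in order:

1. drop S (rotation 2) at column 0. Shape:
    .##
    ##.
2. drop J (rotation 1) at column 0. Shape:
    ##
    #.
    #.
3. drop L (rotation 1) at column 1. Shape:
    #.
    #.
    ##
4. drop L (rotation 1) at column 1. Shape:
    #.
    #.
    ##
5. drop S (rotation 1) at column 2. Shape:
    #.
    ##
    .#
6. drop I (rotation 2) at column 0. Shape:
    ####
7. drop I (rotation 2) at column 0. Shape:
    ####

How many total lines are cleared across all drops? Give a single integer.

Answer: 2

Derivation:
Drop 1: S rot2 at col 0 lands with bottom-row=0; cleared 0 line(s) (total 0); column heights now [1 2 2 0], max=2
Drop 2: J rot1 at col 0 lands with bottom-row=1; cleared 0 line(s) (total 0); column heights now [4 4 2 0], max=4
Drop 3: L rot1 at col 1 lands with bottom-row=4; cleared 0 line(s) (total 0); column heights now [4 7 5 0], max=7
Drop 4: L rot1 at col 1 lands with bottom-row=7; cleared 0 line(s) (total 0); column heights now [4 10 8 0], max=10
Drop 5: S rot1 at col 2 lands with bottom-row=7; cleared 0 line(s) (total 0); column heights now [4 10 10 9], max=10
Drop 6: I rot2 at col 0 lands with bottom-row=10; cleared 1 line(s) (total 1); column heights now [4 10 10 9], max=10
Drop 7: I rot2 at col 0 lands with bottom-row=10; cleared 1 line(s) (total 2); column heights now [4 10 10 9], max=10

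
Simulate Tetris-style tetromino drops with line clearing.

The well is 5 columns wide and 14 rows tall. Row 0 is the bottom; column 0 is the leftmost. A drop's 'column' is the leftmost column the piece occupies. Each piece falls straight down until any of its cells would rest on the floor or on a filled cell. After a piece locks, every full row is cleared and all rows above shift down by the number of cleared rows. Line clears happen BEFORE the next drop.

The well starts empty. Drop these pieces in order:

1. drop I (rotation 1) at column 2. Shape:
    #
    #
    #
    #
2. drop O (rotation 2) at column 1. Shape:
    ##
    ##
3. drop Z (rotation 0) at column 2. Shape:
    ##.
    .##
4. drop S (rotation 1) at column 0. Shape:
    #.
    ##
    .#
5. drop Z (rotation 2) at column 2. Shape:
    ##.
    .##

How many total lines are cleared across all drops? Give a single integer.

Answer: 0

Derivation:
Drop 1: I rot1 at col 2 lands with bottom-row=0; cleared 0 line(s) (total 0); column heights now [0 0 4 0 0], max=4
Drop 2: O rot2 at col 1 lands with bottom-row=4; cleared 0 line(s) (total 0); column heights now [0 6 6 0 0], max=6
Drop 3: Z rot0 at col 2 lands with bottom-row=5; cleared 0 line(s) (total 0); column heights now [0 6 7 7 6], max=7
Drop 4: S rot1 at col 0 lands with bottom-row=6; cleared 0 line(s) (total 0); column heights now [9 8 7 7 6], max=9
Drop 5: Z rot2 at col 2 lands with bottom-row=7; cleared 0 line(s) (total 0); column heights now [9 8 9 9 8], max=9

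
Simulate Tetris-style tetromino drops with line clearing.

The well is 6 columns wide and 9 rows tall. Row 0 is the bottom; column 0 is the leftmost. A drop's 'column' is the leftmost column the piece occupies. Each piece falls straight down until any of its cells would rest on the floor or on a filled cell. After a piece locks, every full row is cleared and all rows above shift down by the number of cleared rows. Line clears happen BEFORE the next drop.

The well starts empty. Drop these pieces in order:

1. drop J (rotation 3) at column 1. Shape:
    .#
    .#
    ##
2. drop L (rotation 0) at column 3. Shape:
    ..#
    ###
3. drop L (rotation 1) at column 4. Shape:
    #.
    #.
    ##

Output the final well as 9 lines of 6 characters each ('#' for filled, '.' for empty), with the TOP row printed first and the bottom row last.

Drop 1: J rot3 at col 1 lands with bottom-row=0; cleared 0 line(s) (total 0); column heights now [0 1 3 0 0 0], max=3
Drop 2: L rot0 at col 3 lands with bottom-row=0; cleared 0 line(s) (total 0); column heights now [0 1 3 1 1 2], max=3
Drop 3: L rot1 at col 4 lands with bottom-row=2; cleared 0 line(s) (total 0); column heights now [0 1 3 1 5 3], max=5

Answer: ......
......
......
......
....#.
....#.
..#.##
..#..#
.#####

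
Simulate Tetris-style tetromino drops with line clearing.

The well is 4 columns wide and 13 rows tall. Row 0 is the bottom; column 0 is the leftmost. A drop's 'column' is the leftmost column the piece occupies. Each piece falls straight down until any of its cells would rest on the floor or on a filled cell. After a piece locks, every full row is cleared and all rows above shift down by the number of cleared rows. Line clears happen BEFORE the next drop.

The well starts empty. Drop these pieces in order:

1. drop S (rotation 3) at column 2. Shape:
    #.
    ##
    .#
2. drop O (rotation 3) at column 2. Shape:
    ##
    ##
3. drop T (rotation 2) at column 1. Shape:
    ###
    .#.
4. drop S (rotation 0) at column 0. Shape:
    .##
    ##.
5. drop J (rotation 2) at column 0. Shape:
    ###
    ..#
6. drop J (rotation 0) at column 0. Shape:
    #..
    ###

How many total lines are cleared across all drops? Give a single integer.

Drop 1: S rot3 at col 2 lands with bottom-row=0; cleared 0 line(s) (total 0); column heights now [0 0 3 2], max=3
Drop 2: O rot3 at col 2 lands with bottom-row=3; cleared 0 line(s) (total 0); column heights now [0 0 5 5], max=5
Drop 3: T rot2 at col 1 lands with bottom-row=5; cleared 0 line(s) (total 0); column heights now [0 7 7 7], max=7
Drop 4: S rot0 at col 0 lands with bottom-row=7; cleared 0 line(s) (total 0); column heights now [8 9 9 7], max=9
Drop 5: J rot2 at col 0 lands with bottom-row=9; cleared 0 line(s) (total 0); column heights now [11 11 11 7], max=11
Drop 6: J rot0 at col 0 lands with bottom-row=11; cleared 0 line(s) (total 0); column heights now [13 12 12 7], max=13

Answer: 0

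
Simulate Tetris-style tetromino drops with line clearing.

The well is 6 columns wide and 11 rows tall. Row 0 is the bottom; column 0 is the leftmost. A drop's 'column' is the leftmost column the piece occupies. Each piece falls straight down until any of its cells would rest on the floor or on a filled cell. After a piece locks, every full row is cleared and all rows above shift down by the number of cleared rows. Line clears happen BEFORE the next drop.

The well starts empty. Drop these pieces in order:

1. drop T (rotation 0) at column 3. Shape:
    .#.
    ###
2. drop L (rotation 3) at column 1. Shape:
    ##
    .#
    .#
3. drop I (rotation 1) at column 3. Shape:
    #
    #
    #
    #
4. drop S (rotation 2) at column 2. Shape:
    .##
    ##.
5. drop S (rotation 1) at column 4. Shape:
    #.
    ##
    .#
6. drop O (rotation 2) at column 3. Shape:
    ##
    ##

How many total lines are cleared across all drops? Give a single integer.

Drop 1: T rot0 at col 3 lands with bottom-row=0; cleared 0 line(s) (total 0); column heights now [0 0 0 1 2 1], max=2
Drop 2: L rot3 at col 1 lands with bottom-row=0; cleared 0 line(s) (total 0); column heights now [0 3 3 1 2 1], max=3
Drop 3: I rot1 at col 3 lands with bottom-row=1; cleared 0 line(s) (total 0); column heights now [0 3 3 5 2 1], max=5
Drop 4: S rot2 at col 2 lands with bottom-row=5; cleared 0 line(s) (total 0); column heights now [0 3 6 7 7 1], max=7
Drop 5: S rot1 at col 4 lands with bottom-row=6; cleared 0 line(s) (total 0); column heights now [0 3 6 7 9 8], max=9
Drop 6: O rot2 at col 3 lands with bottom-row=9; cleared 0 line(s) (total 0); column heights now [0 3 6 11 11 8], max=11

Answer: 0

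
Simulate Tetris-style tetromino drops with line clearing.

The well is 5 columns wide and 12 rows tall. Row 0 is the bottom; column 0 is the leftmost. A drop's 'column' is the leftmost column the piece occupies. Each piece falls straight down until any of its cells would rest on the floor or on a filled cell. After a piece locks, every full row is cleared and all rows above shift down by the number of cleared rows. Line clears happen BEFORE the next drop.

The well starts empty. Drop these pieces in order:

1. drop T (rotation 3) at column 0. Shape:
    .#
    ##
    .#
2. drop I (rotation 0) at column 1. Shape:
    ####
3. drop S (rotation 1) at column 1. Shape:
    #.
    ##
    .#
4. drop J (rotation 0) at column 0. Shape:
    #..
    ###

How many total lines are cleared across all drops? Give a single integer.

Drop 1: T rot3 at col 0 lands with bottom-row=0; cleared 0 line(s) (total 0); column heights now [2 3 0 0 0], max=3
Drop 2: I rot0 at col 1 lands with bottom-row=3; cleared 0 line(s) (total 0); column heights now [2 4 4 4 4], max=4
Drop 3: S rot1 at col 1 lands with bottom-row=4; cleared 0 line(s) (total 0); column heights now [2 7 6 4 4], max=7
Drop 4: J rot0 at col 0 lands with bottom-row=7; cleared 0 line(s) (total 0); column heights now [9 8 8 4 4], max=9

Answer: 0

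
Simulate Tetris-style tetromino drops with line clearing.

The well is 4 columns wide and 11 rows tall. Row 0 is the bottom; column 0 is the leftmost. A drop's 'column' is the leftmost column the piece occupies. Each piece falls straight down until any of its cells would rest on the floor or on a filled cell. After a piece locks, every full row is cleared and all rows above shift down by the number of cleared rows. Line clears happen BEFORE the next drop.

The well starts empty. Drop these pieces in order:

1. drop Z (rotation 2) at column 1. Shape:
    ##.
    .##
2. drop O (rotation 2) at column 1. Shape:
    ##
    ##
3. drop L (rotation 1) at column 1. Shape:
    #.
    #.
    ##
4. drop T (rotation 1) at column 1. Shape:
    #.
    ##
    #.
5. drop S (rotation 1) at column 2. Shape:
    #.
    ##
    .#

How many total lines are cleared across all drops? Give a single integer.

Answer: 0

Derivation:
Drop 1: Z rot2 at col 1 lands with bottom-row=0; cleared 0 line(s) (total 0); column heights now [0 2 2 1], max=2
Drop 2: O rot2 at col 1 lands with bottom-row=2; cleared 0 line(s) (total 0); column heights now [0 4 4 1], max=4
Drop 3: L rot1 at col 1 lands with bottom-row=4; cleared 0 line(s) (total 0); column heights now [0 7 5 1], max=7
Drop 4: T rot1 at col 1 lands with bottom-row=7; cleared 0 line(s) (total 0); column heights now [0 10 9 1], max=10
Drop 5: S rot1 at col 2 lands with bottom-row=8; cleared 0 line(s) (total 0); column heights now [0 10 11 10], max=11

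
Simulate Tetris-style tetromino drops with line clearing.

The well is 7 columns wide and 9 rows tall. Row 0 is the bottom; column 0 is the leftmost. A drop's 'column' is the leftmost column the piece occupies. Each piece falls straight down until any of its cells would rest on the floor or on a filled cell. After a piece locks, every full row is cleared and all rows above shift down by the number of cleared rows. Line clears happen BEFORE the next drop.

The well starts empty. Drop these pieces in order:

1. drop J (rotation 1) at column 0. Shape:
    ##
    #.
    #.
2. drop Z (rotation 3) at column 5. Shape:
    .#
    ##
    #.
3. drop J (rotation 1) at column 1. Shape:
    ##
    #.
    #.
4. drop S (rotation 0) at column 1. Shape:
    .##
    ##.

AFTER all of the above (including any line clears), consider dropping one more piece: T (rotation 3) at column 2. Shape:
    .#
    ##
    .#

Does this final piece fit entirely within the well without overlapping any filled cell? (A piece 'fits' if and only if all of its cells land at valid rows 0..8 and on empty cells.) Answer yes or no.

Answer: no

Derivation:
Drop 1: J rot1 at col 0 lands with bottom-row=0; cleared 0 line(s) (total 0); column heights now [3 3 0 0 0 0 0], max=3
Drop 2: Z rot3 at col 5 lands with bottom-row=0; cleared 0 line(s) (total 0); column heights now [3 3 0 0 0 2 3], max=3
Drop 3: J rot1 at col 1 lands with bottom-row=3; cleared 0 line(s) (total 0); column heights now [3 6 6 0 0 2 3], max=6
Drop 4: S rot0 at col 1 lands with bottom-row=6; cleared 0 line(s) (total 0); column heights now [3 7 8 8 0 2 3], max=8
Test piece T rot3 at col 2 (width 2): heights before test = [3 7 8 8 0 2 3]; fits = False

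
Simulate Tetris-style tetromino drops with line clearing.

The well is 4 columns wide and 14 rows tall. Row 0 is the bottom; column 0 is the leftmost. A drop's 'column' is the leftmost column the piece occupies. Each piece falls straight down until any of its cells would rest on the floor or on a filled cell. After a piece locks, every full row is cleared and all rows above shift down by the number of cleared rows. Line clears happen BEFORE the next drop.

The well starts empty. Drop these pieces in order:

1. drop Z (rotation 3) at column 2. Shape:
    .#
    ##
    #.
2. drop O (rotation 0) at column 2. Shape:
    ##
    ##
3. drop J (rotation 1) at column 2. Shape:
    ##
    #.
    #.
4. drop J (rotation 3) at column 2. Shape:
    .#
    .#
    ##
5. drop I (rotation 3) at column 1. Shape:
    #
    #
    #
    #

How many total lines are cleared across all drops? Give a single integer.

Answer: 0

Derivation:
Drop 1: Z rot3 at col 2 lands with bottom-row=0; cleared 0 line(s) (total 0); column heights now [0 0 2 3], max=3
Drop 2: O rot0 at col 2 lands with bottom-row=3; cleared 0 line(s) (total 0); column heights now [0 0 5 5], max=5
Drop 3: J rot1 at col 2 lands with bottom-row=5; cleared 0 line(s) (total 0); column heights now [0 0 8 8], max=8
Drop 4: J rot3 at col 2 lands with bottom-row=8; cleared 0 line(s) (total 0); column heights now [0 0 9 11], max=11
Drop 5: I rot3 at col 1 lands with bottom-row=0; cleared 0 line(s) (total 0); column heights now [0 4 9 11], max=11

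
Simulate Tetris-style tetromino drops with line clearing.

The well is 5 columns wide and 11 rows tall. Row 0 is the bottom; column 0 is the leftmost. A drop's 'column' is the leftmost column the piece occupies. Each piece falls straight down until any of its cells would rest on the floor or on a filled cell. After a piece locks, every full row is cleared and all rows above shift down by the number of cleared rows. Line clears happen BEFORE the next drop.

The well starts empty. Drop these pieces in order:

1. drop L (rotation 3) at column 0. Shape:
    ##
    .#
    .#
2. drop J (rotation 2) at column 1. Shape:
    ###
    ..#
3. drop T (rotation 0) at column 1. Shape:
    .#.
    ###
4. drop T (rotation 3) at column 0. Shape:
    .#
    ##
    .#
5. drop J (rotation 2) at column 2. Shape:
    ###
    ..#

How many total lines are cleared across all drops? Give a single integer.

Answer: 1

Derivation:
Drop 1: L rot3 at col 0 lands with bottom-row=0; cleared 0 line(s) (total 0); column heights now [3 3 0 0 0], max=3
Drop 2: J rot2 at col 1 lands with bottom-row=2; cleared 0 line(s) (total 0); column heights now [3 4 4 4 0], max=4
Drop 3: T rot0 at col 1 lands with bottom-row=4; cleared 0 line(s) (total 0); column heights now [3 5 6 5 0], max=6
Drop 4: T rot3 at col 0 lands with bottom-row=5; cleared 0 line(s) (total 0); column heights now [7 8 6 5 0], max=8
Drop 5: J rot2 at col 2 lands with bottom-row=5; cleared 1 line(s) (total 1); column heights now [3 7 6 5 6], max=7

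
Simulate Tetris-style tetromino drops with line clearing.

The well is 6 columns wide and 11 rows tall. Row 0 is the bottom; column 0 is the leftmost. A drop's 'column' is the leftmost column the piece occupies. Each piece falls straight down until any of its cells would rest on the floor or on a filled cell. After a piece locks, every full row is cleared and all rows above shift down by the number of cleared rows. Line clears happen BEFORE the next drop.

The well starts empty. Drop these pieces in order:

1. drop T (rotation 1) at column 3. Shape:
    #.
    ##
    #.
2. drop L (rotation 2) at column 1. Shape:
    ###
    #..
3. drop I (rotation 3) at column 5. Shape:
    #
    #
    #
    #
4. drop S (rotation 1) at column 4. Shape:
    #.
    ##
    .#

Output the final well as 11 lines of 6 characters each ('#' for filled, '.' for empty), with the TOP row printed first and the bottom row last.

Drop 1: T rot1 at col 3 lands with bottom-row=0; cleared 0 line(s) (total 0); column heights now [0 0 0 3 2 0], max=3
Drop 2: L rot2 at col 1 lands with bottom-row=2; cleared 0 line(s) (total 0); column heights now [0 4 4 4 2 0], max=4
Drop 3: I rot3 at col 5 lands with bottom-row=0; cleared 0 line(s) (total 0); column heights now [0 4 4 4 2 4], max=4
Drop 4: S rot1 at col 4 lands with bottom-row=4; cleared 0 line(s) (total 0); column heights now [0 4 4 4 7 6], max=7

Answer: ......
......
......
......
....#.
....##
.....#
.###.#
.#.#.#
...###
...#.#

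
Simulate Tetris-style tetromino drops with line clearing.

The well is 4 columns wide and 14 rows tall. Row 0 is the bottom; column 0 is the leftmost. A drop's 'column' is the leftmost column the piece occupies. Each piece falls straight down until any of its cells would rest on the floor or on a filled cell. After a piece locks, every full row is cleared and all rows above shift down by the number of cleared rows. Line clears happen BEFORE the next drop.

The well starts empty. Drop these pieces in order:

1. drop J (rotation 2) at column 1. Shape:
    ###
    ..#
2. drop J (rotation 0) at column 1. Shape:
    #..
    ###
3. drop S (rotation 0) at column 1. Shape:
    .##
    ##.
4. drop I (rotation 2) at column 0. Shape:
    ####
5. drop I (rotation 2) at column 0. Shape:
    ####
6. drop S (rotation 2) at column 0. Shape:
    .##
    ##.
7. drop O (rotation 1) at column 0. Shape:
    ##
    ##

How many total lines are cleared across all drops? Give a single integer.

Answer: 3

Derivation:
Drop 1: J rot2 at col 1 lands with bottom-row=0; cleared 0 line(s) (total 0); column heights now [0 2 2 2], max=2
Drop 2: J rot0 at col 1 lands with bottom-row=2; cleared 0 line(s) (total 0); column heights now [0 4 3 3], max=4
Drop 3: S rot0 at col 1 lands with bottom-row=4; cleared 0 line(s) (total 0); column heights now [0 5 6 6], max=6
Drop 4: I rot2 at col 0 lands with bottom-row=6; cleared 1 line(s) (total 1); column heights now [0 5 6 6], max=6
Drop 5: I rot2 at col 0 lands with bottom-row=6; cleared 1 line(s) (total 2); column heights now [0 5 6 6], max=6
Drop 6: S rot2 at col 0 lands with bottom-row=5; cleared 1 line(s) (total 3); column heights now [0 6 6 3], max=6
Drop 7: O rot1 at col 0 lands with bottom-row=6; cleared 0 line(s) (total 3); column heights now [8 8 6 3], max=8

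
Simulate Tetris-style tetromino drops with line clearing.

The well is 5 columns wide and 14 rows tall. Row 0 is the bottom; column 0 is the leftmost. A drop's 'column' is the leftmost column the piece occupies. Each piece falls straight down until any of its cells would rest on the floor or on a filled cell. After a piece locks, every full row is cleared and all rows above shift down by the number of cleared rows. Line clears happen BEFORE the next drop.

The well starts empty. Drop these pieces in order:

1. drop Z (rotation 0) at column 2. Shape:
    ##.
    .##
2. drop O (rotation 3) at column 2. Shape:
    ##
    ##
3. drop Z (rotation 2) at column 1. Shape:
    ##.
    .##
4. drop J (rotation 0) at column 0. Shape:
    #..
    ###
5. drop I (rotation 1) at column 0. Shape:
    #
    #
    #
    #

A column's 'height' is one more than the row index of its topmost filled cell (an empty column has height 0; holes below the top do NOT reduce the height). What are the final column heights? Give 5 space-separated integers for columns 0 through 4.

Answer: 12 7 7 5 1

Derivation:
Drop 1: Z rot0 at col 2 lands with bottom-row=0; cleared 0 line(s) (total 0); column heights now [0 0 2 2 1], max=2
Drop 2: O rot3 at col 2 lands with bottom-row=2; cleared 0 line(s) (total 0); column heights now [0 0 4 4 1], max=4
Drop 3: Z rot2 at col 1 lands with bottom-row=4; cleared 0 line(s) (total 0); column heights now [0 6 6 5 1], max=6
Drop 4: J rot0 at col 0 lands with bottom-row=6; cleared 0 line(s) (total 0); column heights now [8 7 7 5 1], max=8
Drop 5: I rot1 at col 0 lands with bottom-row=8; cleared 0 line(s) (total 0); column heights now [12 7 7 5 1], max=12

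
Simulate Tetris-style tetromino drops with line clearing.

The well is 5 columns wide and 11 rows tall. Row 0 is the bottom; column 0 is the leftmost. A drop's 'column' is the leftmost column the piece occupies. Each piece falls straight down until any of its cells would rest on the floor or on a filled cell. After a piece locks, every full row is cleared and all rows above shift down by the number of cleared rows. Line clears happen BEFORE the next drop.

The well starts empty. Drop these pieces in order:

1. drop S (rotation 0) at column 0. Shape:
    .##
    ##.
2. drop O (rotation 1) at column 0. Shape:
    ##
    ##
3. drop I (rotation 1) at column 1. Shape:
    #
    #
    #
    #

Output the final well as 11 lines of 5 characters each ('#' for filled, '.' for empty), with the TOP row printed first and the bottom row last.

Drop 1: S rot0 at col 0 lands with bottom-row=0; cleared 0 line(s) (total 0); column heights now [1 2 2 0 0], max=2
Drop 2: O rot1 at col 0 lands with bottom-row=2; cleared 0 line(s) (total 0); column heights now [4 4 2 0 0], max=4
Drop 3: I rot1 at col 1 lands with bottom-row=4; cleared 0 line(s) (total 0); column heights now [4 8 2 0 0], max=8

Answer: .....
.....
.....
.#...
.#...
.#...
.#...
##...
##...
.##..
##...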